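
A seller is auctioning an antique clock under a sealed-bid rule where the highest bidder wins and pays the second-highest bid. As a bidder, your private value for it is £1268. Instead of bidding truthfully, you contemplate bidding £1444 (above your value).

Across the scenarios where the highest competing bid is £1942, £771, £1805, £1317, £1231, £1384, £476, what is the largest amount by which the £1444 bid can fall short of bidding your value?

£1942: same outcome either way → loss £0.
£771: same outcome either way → loss £0.
£1805: same outcome either way → loss £0.
£1317: truthful gives £0, deviation gives −£49 → loss £49.
£1231: same outcome either way → loss £0.
£1384: truthful gives £0, deviation gives −£116 → loss £116.
£476: same outcome either way → loss £0.
Maximum loss: £116.

£116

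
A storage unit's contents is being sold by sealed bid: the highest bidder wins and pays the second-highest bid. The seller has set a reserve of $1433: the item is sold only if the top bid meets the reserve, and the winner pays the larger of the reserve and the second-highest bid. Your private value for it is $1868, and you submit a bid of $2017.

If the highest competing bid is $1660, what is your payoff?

$208

Your bid $2017 is the highest and exceeds the reserve.
Price = max(second-highest bid, reserve) = max($1660, $1433) = $1660.
Payoff = $1868 − $1660 = $208.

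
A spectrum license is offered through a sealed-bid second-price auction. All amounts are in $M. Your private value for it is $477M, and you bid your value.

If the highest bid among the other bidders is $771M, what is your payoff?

$0M

Your bid $477M is below the highest competing bid $771M, so you lose.
A losing bidder pays nothing and receives nothing: payoff = $0M.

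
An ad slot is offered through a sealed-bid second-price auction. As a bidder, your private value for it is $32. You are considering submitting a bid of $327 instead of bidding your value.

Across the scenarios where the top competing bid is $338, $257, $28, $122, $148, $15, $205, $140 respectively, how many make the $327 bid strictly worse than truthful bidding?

5

The deviation hurts exactly when the highest competing bid lies strictly between $32 and $327 — overbidding then wins at a price above your value.
$338: above both → same outcome either way.
$257: inside the interval → strictly worse (loss $225).
$28: below both → same outcome either way.
$122: inside the interval → strictly worse (loss $90).
$148: inside the interval → strictly worse (loss $116).
$15: below both → same outcome either way.
$205: inside the interval → strictly worse (loss $173).
$140: inside the interval → strictly worse (loss $108).
Count: 5.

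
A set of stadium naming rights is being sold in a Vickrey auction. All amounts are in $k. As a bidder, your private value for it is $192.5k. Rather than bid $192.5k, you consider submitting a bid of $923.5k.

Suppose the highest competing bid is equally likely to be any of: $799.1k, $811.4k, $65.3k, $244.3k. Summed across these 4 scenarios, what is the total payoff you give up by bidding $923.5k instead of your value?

$1277.3k

The deviation costs you only when the competing bid falls strictly between $192.5k and $923.5k; elsewhere both bids give the same outcome.
$799.1k: truthful payoff $0k, deviation payoff −$606.6k → loss $606.6k.
$811.4k: truthful payoff $0k, deviation payoff −$618.9k → loss $618.9k.
$65.3k: outcomes coincide → loss $0k.
$244.3k: truthful payoff $0k, deviation payoff −$51.8k → loss $51.8k.
Total loss = $606.6k + $618.9k + $51.8k = $1277.3k.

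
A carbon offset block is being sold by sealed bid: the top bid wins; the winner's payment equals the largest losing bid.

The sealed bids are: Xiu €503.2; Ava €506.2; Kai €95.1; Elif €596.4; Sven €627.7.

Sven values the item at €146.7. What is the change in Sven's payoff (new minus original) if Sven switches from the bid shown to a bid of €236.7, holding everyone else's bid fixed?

€449.7

The highest bid among the other bidders is €596.4; Sven's bid doesn't change that.
Original bid €627.7: Sven is highest, pays the top rival bid €596.4; payoff €146.7 − €596.4 = −€449.7.
Alternative bid €236.7: Sven is not highest (top rival bid is €596.4); payoff €0.
Change in payoff = €0 − (−€449.7) = €449.7.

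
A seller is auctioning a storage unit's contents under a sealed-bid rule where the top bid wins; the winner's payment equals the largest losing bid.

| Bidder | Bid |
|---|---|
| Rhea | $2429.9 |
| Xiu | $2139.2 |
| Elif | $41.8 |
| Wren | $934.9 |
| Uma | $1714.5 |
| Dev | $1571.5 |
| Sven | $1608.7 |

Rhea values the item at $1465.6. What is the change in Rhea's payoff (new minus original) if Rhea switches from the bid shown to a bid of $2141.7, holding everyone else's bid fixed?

The highest bid among the other bidders is $2139.2; Rhea's bid doesn't change that.
Original bid $2429.9: Rhea is highest, pays the top rival bid $2139.2; payoff $1465.6 − $2139.2 = −$673.6.
Alternative bid $2141.7: Rhea is highest, pays the top rival bid $2139.2; payoff $1465.6 − $2139.2 = −$673.6.
Change in payoff = −$673.6 − (−$673.6) = $0.

$0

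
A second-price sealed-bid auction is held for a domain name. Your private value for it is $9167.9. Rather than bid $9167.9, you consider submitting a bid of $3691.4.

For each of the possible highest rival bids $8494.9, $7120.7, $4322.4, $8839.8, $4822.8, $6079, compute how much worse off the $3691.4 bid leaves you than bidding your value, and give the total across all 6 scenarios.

$15327.8

The deviation costs you only when the competing bid falls strictly between $3691.4 and $9167.9; elsewhere both bids give the same outcome.
$8494.9: truthful payoff $673, deviation payoff $0 → loss $673.
$7120.7: truthful payoff $2047.2, deviation payoff $0 → loss $2047.2.
$4322.4: truthful payoff $4845.5, deviation payoff $0 → loss $4845.5.
$8839.8: truthful payoff $328.1, deviation payoff $0 → loss $328.1.
$4822.8: truthful payoff $4345.1, deviation payoff $0 → loss $4345.1.
$6079: truthful payoff $3088.9, deviation payoff $0 → loss $3088.9.
Total loss = $673 + $2047.2 + $4845.5 + $328.1 + $4345.1 + $3088.9 = $15327.8.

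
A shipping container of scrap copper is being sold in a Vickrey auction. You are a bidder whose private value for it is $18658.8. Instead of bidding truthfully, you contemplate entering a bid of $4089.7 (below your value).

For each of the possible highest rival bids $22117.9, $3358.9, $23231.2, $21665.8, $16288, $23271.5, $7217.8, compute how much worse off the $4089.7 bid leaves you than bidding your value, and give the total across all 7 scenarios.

$13811.8

The deviation costs you only when the competing bid falls strictly between $4089.7 and $18658.8; elsewhere both bids give the same outcome.
$22117.9: outcomes coincide → loss $0.
$3358.9: outcomes coincide → loss $0.
$23231.2: outcomes coincide → loss $0.
$21665.8: outcomes coincide → loss $0.
$16288: truthful payoff $2370.8, deviation payoff $0 → loss $2370.8.
$23271.5: outcomes coincide → loss $0.
$7217.8: truthful payoff $11441, deviation payoff $0 → loss $11441.
Total loss = $2370.8 + $11441 = $13811.8.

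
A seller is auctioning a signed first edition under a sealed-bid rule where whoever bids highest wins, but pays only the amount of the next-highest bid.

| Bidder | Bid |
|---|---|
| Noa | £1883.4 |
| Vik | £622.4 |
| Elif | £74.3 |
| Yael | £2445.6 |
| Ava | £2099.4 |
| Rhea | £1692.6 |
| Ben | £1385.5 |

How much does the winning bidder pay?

£2099.4

Highest bid: Yael at £2445.6, so Yael wins.
Second-highest bid: Ava at £2099.4 — that is the price the winner pays.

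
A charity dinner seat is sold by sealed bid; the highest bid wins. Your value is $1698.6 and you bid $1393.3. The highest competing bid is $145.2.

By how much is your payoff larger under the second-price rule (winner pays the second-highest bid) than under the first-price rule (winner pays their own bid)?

$1248.1

You have the highest bid, so you win under either rule.
Second-price: pay $145.2 → payoff $1553.4.
First-price: pay your own bid $1393.3 → payoff $305.3.
Difference = $1553.4 − ($305.3) = $1248.1.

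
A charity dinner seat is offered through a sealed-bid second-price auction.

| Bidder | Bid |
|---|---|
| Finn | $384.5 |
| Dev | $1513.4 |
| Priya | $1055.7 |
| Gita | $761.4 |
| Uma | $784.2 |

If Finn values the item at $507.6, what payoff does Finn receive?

Highest bid: Dev at $1513.4, so Dev wins.
Second-highest bid: Priya at $1055.7 — that is the price the winner pays.
Finn did not win, so Finn pays nothing and receives nothing: payoff $0.

$0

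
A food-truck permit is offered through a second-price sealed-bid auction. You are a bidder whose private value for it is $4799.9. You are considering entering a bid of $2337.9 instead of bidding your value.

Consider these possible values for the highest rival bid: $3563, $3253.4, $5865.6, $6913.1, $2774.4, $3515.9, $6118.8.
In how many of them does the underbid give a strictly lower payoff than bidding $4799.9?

The deviation hurts exactly when the highest competing bid lies strictly between $2337.9 and $4799.9 — underbidding then forfeits a profitable win.
$3563: inside the interval → strictly worse (loss $1236.9).
$3253.4: inside the interval → strictly worse (loss $1546.5).
$5865.6: above both → same outcome either way.
$6913.1: above both → same outcome either way.
$2774.4: inside the interval → strictly worse (loss $2025.5).
$3515.9: inside the interval → strictly worse (loss $1284).
$6118.8: above both → same outcome either way.
Count: 4.

4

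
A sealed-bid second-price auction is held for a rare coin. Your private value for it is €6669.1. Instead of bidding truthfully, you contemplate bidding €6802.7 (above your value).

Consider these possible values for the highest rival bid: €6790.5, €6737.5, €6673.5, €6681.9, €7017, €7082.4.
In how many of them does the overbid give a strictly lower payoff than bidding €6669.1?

The deviation hurts exactly when the highest competing bid lies strictly between €6669.1 and €6802.7 — overbidding then wins at a price above your value.
€6790.5: inside the interval → strictly worse (loss €121.4).
€6737.5: inside the interval → strictly worse (loss €68.4).
€6673.5: inside the interval → strictly worse (loss €4.4).
€6681.9: inside the interval → strictly worse (loss €12.8).
€7017: above both → same outcome either way.
€7082.4: above both → same outcome either way.
Count: 4.

4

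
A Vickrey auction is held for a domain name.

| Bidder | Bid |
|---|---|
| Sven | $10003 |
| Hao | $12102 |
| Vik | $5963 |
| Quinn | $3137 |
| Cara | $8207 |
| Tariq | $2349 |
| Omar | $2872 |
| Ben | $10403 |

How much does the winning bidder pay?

Highest bid: Hao at $12102, so Hao wins.
Second-highest bid: Ben at $10403 — that is the price the winner pays.

$10403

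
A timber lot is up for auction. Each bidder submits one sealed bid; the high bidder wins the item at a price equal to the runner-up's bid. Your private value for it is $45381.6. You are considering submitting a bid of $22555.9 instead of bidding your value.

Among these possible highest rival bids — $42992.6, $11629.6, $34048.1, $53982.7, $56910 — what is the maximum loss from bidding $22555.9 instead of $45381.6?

$42992.6: truthful gives $2389, deviation gives $0 → loss $2389.
$11629.6: same outcome either way → loss $0.
$34048.1: truthful gives $11333.5, deviation gives $0 → loss $11333.5.
$53982.7: same outcome either way → loss $0.
$56910: same outcome either way → loss $0.
Maximum loss: $11333.5.

$11333.5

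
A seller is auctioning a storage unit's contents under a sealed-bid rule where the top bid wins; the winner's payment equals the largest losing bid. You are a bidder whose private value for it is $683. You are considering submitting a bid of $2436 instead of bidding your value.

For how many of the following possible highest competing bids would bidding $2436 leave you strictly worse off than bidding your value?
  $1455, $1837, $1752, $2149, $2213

5

The deviation hurts exactly when the highest competing bid lies strictly between $683 and $2436 — overbidding then wins at a price above your value.
$1455: inside the interval → strictly worse (loss $772).
$1837: inside the interval → strictly worse (loss $1154).
$1752: inside the interval → strictly worse (loss $1069).
$2149: inside the interval → strictly worse (loss $1466).
$2213: inside the interval → strictly worse (loss $1530).
Count: 5.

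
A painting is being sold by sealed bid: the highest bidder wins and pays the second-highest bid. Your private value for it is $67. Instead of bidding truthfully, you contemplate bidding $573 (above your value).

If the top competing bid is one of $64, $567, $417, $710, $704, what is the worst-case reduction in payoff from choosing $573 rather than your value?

$64: same outcome either way → loss $0.
$567: truthful gives $0, deviation gives −$500 → loss $500.
$417: truthful gives $0, deviation gives −$350 → loss $350.
$710: same outcome either way → loss $0.
$704: same outcome either way → loss $0.
Maximum loss: $500.

$500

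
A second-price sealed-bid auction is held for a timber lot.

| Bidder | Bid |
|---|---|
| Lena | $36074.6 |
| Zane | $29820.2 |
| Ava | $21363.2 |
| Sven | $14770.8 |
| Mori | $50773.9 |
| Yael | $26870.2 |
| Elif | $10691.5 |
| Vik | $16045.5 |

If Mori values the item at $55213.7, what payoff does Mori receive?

Highest bid: Mori at $50773.9, so Mori wins.
Second-highest bid: Lena at $36074.6 — that is the price the winner pays.
Mori's payoff = value − price = $55213.7 − $36074.6 = $19139.1.

$19139.1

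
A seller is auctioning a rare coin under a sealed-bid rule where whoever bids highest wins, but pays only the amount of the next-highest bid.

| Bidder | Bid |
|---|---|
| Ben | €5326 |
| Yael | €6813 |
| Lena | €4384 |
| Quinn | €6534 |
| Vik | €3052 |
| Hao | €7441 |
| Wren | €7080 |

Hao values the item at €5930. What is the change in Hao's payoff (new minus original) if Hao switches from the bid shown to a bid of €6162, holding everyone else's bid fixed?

€1150

The highest bid among the other bidders is €7080; Hao's bid doesn't change that.
Original bid €7441: Hao is highest, pays the top rival bid €7080; payoff €5930 − €7080 = −€1150.
Alternative bid €6162: Hao is not highest (top rival bid is €7080); payoff €0.
Change in payoff = €0 − (−€1150) = €1150.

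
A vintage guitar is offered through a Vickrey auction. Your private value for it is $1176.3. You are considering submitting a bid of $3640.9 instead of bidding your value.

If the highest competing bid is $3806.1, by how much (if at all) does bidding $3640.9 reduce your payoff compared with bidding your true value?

$0

Bidding your value $1176.3: you lose (since $1176.3 < $3806.1). Payoff $0.
Bidding $3640.9: you lose. Payoff $0.
Difference = $0 − $0 = $0; both bids lead to the same outcome because the competing bid is above both your value and your alternative bid.
Because the price is fixed by the runner-up's bid, deviating from your value can only change a good outcome into a bad one — never the reverse.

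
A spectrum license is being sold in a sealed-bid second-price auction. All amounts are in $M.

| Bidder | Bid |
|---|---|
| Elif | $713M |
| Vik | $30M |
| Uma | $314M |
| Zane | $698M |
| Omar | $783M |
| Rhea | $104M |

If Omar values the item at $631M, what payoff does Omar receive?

Highest bid: Omar at $783M, so Omar wins.
Second-highest bid: Elif at $713M — that is the price the winner pays.
Omar's payoff = value − price = $631M − $713M = −$82M.

−$82M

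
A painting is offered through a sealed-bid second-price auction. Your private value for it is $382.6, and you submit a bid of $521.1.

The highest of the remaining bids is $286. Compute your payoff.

$96.6

Your bid $521.1 exceeds the highest competing bid $286, so you win.
In a second-price auction the winner pays the second-highest bid, $286.
Payoff = value − price = $382.6 − $286 = $96.6.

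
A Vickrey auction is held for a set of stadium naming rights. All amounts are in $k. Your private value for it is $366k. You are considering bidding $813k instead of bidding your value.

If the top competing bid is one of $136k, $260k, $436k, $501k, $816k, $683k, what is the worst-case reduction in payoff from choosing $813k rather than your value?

$136k: same outcome either way → loss $0k.
$260k: same outcome either way → loss $0k.
$436k: truthful gives $0k, deviation gives −$70k → loss $70k.
$501k: truthful gives $0k, deviation gives −$135k → loss $135k.
$816k: same outcome either way → loss $0k.
$683k: truthful gives $0k, deviation gives −$317k → loss $317k.
Maximum loss: $317k.

$317k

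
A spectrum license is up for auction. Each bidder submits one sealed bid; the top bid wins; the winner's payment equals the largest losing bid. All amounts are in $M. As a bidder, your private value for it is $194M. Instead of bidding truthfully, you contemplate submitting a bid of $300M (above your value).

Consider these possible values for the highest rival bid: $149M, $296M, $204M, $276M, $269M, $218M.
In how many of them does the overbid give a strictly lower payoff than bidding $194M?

The deviation hurts exactly when the highest competing bid lies strictly between $194M and $300M — overbidding then wins at a price above your value.
$149M: below both → same outcome either way.
$296M: inside the interval → strictly worse (loss $102M).
$204M: inside the interval → strictly worse (loss $10M).
$276M: inside the interval → strictly worse (loss $82M).
$269M: inside the interval → strictly worse (loss $75M).
$218M: inside the interval → strictly worse (loss $24M).
Count: 5.

5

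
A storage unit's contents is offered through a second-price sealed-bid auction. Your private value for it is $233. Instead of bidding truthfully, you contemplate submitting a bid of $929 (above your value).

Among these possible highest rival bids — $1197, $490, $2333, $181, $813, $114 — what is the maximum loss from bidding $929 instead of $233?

$580

$1197: same outcome either way → loss $0.
$490: truthful gives $0, deviation gives −$257 → loss $257.
$2333: same outcome either way → loss $0.
$181: same outcome either way → loss $0.
$813: truthful gives $0, deviation gives −$580 → loss $580.
$114: same outcome either way → loss $0.
Maximum loss: $580.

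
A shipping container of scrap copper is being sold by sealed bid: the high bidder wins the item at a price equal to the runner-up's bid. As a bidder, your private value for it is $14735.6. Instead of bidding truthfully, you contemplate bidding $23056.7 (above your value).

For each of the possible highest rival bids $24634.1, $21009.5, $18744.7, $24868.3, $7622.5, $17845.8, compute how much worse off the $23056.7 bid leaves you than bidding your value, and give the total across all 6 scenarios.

$13393.2

The deviation costs you only when the competing bid falls strictly between $14735.6 and $23056.7; elsewhere both bids give the same outcome.
$24634.1: outcomes coincide → loss $0.
$21009.5: truthful payoff $0, deviation payoff −$6273.9 → loss $6273.9.
$18744.7: truthful payoff $0, deviation payoff −$4009.1 → loss $4009.1.
$24868.3: outcomes coincide → loss $0.
$7622.5: outcomes coincide → loss $0.
$17845.8: truthful payoff $0, deviation payoff −$3110.2 → loss $3110.2.
Total loss = $6273.9 + $4009.1 + $3110.2 = $13393.2.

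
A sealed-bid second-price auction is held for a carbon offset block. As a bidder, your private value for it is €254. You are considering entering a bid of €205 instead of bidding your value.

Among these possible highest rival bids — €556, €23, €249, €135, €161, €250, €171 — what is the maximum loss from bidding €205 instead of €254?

€556: same outcome either way → loss €0.
€23: same outcome either way → loss €0.
€249: truthful gives €5, deviation gives €0 → loss €5.
€135: same outcome either way → loss €0.
€161: same outcome either way → loss €0.
€250: truthful gives €4, deviation gives €0 → loss €4.
€171: same outcome either way → loss €0.
Maximum loss: €5.

€5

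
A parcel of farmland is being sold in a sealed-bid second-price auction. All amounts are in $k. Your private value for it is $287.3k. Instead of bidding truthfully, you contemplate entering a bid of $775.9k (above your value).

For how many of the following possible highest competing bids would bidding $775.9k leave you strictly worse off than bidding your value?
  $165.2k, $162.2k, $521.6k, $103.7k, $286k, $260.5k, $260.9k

The deviation hurts exactly when the highest competing bid lies strictly between $287.3k and $775.9k — overbidding then wins at a price above your value.
$165.2k: below both → same outcome either way.
$162.2k: below both → same outcome either way.
$521.6k: inside the interval → strictly worse (loss $234.3k).
$103.7k: below both → same outcome either way.
$286k: below both → same outcome either way.
$260.5k: below both → same outcome either way.
$260.9k: below both → same outcome either way.
Count: 1.

1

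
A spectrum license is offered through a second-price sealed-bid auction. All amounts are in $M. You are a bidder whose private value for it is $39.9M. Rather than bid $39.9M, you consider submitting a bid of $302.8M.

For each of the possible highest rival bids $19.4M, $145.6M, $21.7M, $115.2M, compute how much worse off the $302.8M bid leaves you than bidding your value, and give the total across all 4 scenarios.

The deviation costs you only when the competing bid falls strictly between $39.9M and $302.8M; elsewhere both bids give the same outcome.
$19.4M: outcomes coincide → loss $0M.
$145.6M: truthful payoff $0M, deviation payoff −$105.7M → loss $105.7M.
$21.7M: outcomes coincide → loss $0M.
$115.2M: truthful payoff $0M, deviation payoff −$75.3M → loss $75.3M.
Total loss = $105.7M + $75.3M = $181M.

$181M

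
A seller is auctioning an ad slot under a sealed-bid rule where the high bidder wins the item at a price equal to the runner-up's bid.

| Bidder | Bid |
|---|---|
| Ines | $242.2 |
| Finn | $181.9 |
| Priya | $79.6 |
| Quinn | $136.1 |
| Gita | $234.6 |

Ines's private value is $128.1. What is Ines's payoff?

Highest bid: Ines at $242.2, so Ines wins.
Second-highest bid: Gita at $234.6 — that is the price the winner pays.
Ines's payoff = value − price = $128.1 − $234.6 = −$106.5.

−$106.5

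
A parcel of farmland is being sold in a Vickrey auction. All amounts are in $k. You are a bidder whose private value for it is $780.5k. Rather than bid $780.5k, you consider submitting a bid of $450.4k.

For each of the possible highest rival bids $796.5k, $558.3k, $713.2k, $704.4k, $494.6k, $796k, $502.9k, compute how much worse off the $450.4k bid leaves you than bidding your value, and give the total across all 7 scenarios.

$929.1k

The deviation costs you only when the competing bid falls strictly between $450.4k and $780.5k; elsewhere both bids give the same outcome.
$796.5k: outcomes coincide → loss $0k.
$558.3k: truthful payoff $222.2k, deviation payoff $0k → loss $222.2k.
$713.2k: truthful payoff $67.3k, deviation payoff $0k → loss $67.3k.
$704.4k: truthful payoff $76.1k, deviation payoff $0k → loss $76.1k.
$494.6k: truthful payoff $285.9k, deviation payoff $0k → loss $285.9k.
$796k: outcomes coincide → loss $0k.
$502.9k: truthful payoff $277.6k, deviation payoff $0k → loss $277.6k.
Total loss = $222.2k + $67.3k + $76.1k + $285.9k + $277.6k = $929.1k.
Truthful bidding weakly dominates here: raising your bid can only win items priced above your value, and lowering it can only forfeit items priced below.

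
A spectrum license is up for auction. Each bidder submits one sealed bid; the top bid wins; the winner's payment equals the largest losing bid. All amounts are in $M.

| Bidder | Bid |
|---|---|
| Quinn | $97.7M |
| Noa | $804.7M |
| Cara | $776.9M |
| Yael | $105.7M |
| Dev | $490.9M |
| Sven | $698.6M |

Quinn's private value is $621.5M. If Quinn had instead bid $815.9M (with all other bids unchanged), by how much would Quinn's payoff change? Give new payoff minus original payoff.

The highest bid among the other bidders is $804.7M; Quinn's bid doesn't change that.
Original bid $97.7M: Quinn is not highest (top rival bid is $804.7M); payoff $0M.
Alternative bid $815.9M: Quinn is highest, pays the top rival bid $804.7M; payoff $621.5M − $804.7M = −$183.2M.
Change in payoff = −$183.2M − ($0M) = −$183.2M.

−$183.2M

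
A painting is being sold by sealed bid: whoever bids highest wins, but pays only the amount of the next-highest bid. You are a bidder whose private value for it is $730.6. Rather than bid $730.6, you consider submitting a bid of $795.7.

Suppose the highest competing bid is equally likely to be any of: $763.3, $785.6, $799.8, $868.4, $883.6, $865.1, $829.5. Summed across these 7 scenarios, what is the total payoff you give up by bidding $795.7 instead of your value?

The deviation costs you only when the competing bid falls strictly between $730.6 and $795.7; elsewhere both bids give the same outcome.
$763.3: truthful payoff $0, deviation payoff −$32.7 → loss $32.7.
$785.6: truthful payoff $0, deviation payoff −$55 → loss $55.
$799.8: outcomes coincide → loss $0.
$868.4: outcomes coincide → loss $0.
$883.6: outcomes coincide → loss $0.
$865.1: outcomes coincide → loss $0.
$829.5: outcomes coincide → loss $0.
Total loss = $32.7 + $55 = $87.7.
In a second-price auction your bid sets only whether you win, not what you pay, so bidding your true value is weakly dominant.

$87.7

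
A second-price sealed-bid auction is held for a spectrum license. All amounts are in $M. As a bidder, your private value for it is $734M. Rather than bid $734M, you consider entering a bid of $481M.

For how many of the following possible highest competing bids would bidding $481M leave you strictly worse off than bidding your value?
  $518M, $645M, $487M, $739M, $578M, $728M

The deviation hurts exactly when the highest competing bid lies strictly between $481M and $734M — underbidding then forfeits a profitable win.
$518M: inside the interval → strictly worse (loss $216M).
$645M: inside the interval → strictly worse (loss $89M).
$487M: inside the interval → strictly worse (loss $247M).
$739M: above both → same outcome either way.
$578M: inside the interval → strictly worse (loss $156M).
$728M: inside the interval → strictly worse (loss $6M).
Count: 5.

5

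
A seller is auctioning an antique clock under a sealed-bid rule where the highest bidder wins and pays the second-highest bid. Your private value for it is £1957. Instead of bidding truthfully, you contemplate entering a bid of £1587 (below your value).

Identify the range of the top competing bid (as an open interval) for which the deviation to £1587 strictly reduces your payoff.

If the competing bid is below £1587, both bids win at the same price — no difference.
If it is above £1957, both bids lose — no difference.
If it lies strictly between £1587 and £1957, bidding your value wins at a price below your value (positive payoff) while bidding £1587 loses (payoff 0).
So the deviation strictly hurts on the open interval (£1587, £1957).

(£1587, £1957)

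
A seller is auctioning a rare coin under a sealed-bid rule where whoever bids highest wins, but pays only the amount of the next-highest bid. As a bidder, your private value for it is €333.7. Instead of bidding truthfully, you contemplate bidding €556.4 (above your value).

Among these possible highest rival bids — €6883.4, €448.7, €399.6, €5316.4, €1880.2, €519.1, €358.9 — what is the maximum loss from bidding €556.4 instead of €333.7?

€185.4

€6883.4: same outcome either way → loss €0.
€448.7: truthful gives €0, deviation gives −€115 → loss €115.
€399.6: truthful gives €0, deviation gives −€65.9 → loss €65.9.
€5316.4: same outcome either way → loss €0.
€1880.2: same outcome either way → loss €0.
€519.1: truthful gives €0, deviation gives −€185.4 → loss €185.4.
€358.9: truthful gives €0, deviation gives −€25.2 → loss €25.2.
Maximum loss: €185.4.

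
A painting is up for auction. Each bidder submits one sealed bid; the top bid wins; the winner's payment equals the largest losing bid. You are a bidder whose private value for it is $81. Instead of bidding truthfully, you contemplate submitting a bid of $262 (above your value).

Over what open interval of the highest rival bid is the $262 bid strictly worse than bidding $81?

($81, $262)

If the competing bid is below $81, both bids win at the same price — no difference.
If it is above $262, both bids lose — no difference.
If it lies strictly between $81 and $262, bidding your value loses (payoff 0) while bidding $262 wins at a price above your value (payoff negative).
So the deviation strictly hurts on the open interval ($81, $262).
Truthful bidding weakly dominates here: raising your bid can only win items priced above your value, and lowering it can only forfeit items priced below.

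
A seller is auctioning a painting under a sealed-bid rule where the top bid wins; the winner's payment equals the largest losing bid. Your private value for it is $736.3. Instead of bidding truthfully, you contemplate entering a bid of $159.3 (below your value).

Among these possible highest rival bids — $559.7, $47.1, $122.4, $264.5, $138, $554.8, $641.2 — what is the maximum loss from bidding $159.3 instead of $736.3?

$471.8

$559.7: truthful gives $176.6, deviation gives $0 → loss $176.6.
$47.1: same outcome either way → loss $0.
$122.4: same outcome either way → loss $0.
$264.5: truthful gives $471.8, deviation gives $0 → loss $471.8.
$138: same outcome either way → loss $0.
$554.8: truthful gives $181.5, deviation gives $0 → loss $181.5.
$641.2: truthful gives $95.1, deviation gives $0 → loss $95.1.
Maximum loss: $471.8.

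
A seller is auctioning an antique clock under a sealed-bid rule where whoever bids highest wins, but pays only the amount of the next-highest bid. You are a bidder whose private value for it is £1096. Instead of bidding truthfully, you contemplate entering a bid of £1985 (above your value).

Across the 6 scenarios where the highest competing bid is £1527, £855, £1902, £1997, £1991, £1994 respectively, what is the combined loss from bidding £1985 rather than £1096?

£1237

The deviation costs you only when the competing bid falls strictly between £1096 and £1985; elsewhere both bids give the same outcome.
£1527: truthful payoff £0, deviation payoff −£431 → loss £431.
£855: outcomes coincide → loss £0.
£1902: truthful payoff £0, deviation payoff −£806 → loss £806.
£1997: outcomes coincide → loss £0.
£1991: outcomes coincide → loss £0.
£1994: outcomes coincide → loss £0.
Total loss = £431 + £806 = £1237.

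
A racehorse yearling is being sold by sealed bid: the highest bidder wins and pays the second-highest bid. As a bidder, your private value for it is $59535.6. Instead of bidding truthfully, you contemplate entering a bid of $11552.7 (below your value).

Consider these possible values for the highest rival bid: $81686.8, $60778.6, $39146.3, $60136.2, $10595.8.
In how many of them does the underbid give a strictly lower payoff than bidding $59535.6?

The deviation hurts exactly when the highest competing bid lies strictly between $11552.7 and $59535.6 — underbidding then forfeits a profitable win.
$81686.8: above both → same outcome either way.
$60778.6: above both → same outcome either way.
$39146.3: inside the interval → strictly worse (loss $20389.3).
$60136.2: above both → same outcome either way.
$10595.8: below both → same outcome either way.
Count: 1.

1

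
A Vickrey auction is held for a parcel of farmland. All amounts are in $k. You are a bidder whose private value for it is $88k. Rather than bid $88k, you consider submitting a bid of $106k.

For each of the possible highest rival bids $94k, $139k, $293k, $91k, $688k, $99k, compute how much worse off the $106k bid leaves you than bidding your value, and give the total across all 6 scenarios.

$20k

The deviation costs you only when the competing bid falls strictly between $88k and $106k; elsewhere both bids give the same outcome.
$94k: truthful payoff $0k, deviation payoff −$6k → loss $6k.
$139k: outcomes coincide → loss $0k.
$293k: outcomes coincide → loss $0k.
$91k: truthful payoff $0k, deviation payoff −$3k → loss $3k.
$688k: outcomes coincide → loss $0k.
$99k: truthful payoff $0k, deviation payoff −$11k → loss $11k.
Total loss = $6k + $3k + $11k = $20k.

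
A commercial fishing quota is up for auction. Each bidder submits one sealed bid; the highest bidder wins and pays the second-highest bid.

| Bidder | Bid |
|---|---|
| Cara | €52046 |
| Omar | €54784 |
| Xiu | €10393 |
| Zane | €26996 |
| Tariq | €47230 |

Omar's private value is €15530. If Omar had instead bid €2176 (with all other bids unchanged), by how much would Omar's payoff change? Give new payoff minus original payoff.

€36516

The highest bid among the other bidders is €52046; Omar's bid doesn't change that.
Original bid €54784: Omar is highest, pays the top rival bid €52046; payoff €15530 − €52046 = −€36516.
Alternative bid €2176: Omar is not highest (top rival bid is €52046); payoff €0.
Change in payoff = €0 − (−€36516) = €36516.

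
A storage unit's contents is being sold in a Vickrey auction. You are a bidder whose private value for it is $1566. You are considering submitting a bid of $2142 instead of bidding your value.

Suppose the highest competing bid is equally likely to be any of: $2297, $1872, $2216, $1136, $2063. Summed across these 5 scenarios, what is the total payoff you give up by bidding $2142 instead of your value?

$803

The deviation costs you only when the competing bid falls strictly between $1566 and $2142; elsewhere both bids give the same outcome.
$2297: outcomes coincide → loss $0.
$1872: truthful payoff $0, deviation payoff −$306 → loss $306.
$2216: outcomes coincide → loss $0.
$1136: outcomes coincide → loss $0.
$2063: truthful payoff $0, deviation payoff −$497 → loss $497.
Total loss = $306 + $497 = $803.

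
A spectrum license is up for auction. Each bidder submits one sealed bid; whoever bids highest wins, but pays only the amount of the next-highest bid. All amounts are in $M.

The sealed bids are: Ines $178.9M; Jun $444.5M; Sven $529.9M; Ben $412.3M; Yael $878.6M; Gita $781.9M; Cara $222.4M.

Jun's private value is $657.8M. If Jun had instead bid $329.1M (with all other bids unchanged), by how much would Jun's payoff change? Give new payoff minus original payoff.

$0M

The highest bid among the other bidders is $878.6M; Jun's bid doesn't change that.
Original bid $444.5M: Jun is not highest (top rival bid is $878.6M); payoff $0M.
Alternative bid $329.1M: Jun is not highest (top rival bid is $878.6M); payoff $0M.
Change in payoff = $0M − ($0M) = $0M.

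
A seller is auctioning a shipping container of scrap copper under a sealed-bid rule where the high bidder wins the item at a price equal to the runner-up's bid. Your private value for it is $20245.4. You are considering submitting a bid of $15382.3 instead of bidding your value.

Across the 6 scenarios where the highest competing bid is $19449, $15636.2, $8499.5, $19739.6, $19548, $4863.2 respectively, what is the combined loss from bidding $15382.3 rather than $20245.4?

$6608.8

The deviation costs you only when the competing bid falls strictly between $15382.3 and $20245.4; elsewhere both bids give the same outcome.
$19449: truthful payoff $796.4, deviation payoff $0 → loss $796.4.
$15636.2: truthful payoff $4609.2, deviation payoff $0 → loss $4609.2.
$8499.5: outcomes coincide → loss $0.
$19739.6: truthful payoff $505.8, deviation payoff $0 → loss $505.8.
$19548: truthful payoff $697.4, deviation payoff $0 → loss $697.4.
$4863.2: outcomes coincide → loss $0.
Total loss = $796.4 + $4609.2 + $505.8 + $697.4 = $6608.8.
In a second-price auction your bid sets only whether you win, not what you pay, so bidding your true value is weakly dominant.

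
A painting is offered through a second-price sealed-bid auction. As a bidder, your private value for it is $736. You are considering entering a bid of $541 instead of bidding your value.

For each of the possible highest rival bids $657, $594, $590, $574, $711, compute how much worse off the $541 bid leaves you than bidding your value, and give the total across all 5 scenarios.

The deviation costs you only when the competing bid falls strictly between $541 and $736; elsewhere both bids give the same outcome.
$657: truthful payoff $79, deviation payoff $0 → loss $79.
$594: truthful payoff $142, deviation payoff $0 → loss $142.
$590: truthful payoff $146, deviation payoff $0 → loss $146.
$574: truthful payoff $162, deviation payoff $0 → loss $162.
$711: truthful payoff $25, deviation payoff $0 → loss $25.
Total loss = $79 + $142 + $146 + $162 + $25 = $554.

$554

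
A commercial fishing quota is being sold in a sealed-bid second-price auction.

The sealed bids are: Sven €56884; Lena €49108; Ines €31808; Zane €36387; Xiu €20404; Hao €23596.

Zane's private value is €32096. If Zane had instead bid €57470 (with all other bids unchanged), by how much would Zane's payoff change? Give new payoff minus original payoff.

The highest bid among the other bidders is €56884; Zane's bid doesn't change that.
Original bid €36387: Zane is not highest (top rival bid is €56884); payoff €0.
Alternative bid €57470: Zane is highest, pays the top rival bid €56884; payoff €32096 − €56884 = −€24788.
Change in payoff = −€24788 − (€0) = −€24788.

−€24788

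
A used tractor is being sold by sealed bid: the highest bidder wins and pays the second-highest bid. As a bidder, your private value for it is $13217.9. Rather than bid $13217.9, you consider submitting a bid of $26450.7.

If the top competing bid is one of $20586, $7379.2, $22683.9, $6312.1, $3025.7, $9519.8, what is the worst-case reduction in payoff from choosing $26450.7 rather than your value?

$9466

$20586: truthful gives $0, deviation gives −$7368.1 → loss $7368.1.
$7379.2: same outcome either way → loss $0.
$22683.9: truthful gives $0, deviation gives −$9466 → loss $9466.
$6312.1: same outcome either way → loss $0.
$3025.7: same outcome either way → loss $0.
$9519.8: same outcome either way → loss $0.
Maximum loss: $9466.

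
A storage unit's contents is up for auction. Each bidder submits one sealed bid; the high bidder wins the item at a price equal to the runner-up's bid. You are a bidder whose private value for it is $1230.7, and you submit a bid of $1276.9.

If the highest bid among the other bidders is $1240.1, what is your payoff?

−$9.4

Your bid $1276.9 exceeds the highest competing bid $1240.1, so you win.
In a second-price auction the winner pays the second-highest bid, $1240.1.
Payoff = value − price = $1230.7 − $1240.1 = −$9.4.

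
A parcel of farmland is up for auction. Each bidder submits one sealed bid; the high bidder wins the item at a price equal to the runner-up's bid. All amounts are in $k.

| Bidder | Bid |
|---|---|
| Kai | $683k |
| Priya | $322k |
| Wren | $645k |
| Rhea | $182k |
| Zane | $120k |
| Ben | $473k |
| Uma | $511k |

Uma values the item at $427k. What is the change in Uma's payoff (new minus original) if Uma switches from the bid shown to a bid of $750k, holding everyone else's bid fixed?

The highest bid among the other bidders is $683k; Uma's bid doesn't change that.
Original bid $511k: Uma is not highest (top rival bid is $683k); payoff $0k.
Alternative bid $750k: Uma is highest, pays the top rival bid $683k; payoff $427k − $683k = −$256k.
Change in payoff = −$256k − ($0k) = −$256k.

−$256k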